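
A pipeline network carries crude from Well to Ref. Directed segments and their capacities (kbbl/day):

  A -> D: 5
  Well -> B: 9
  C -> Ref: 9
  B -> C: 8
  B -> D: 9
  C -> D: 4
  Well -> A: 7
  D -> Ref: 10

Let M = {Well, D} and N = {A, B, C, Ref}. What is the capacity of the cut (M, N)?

26

Edges leaving {Well, D}: Well→A (7), Well→B (9), D→Ref (10).
Cut capacity = 7 + 9 + 10 = 26.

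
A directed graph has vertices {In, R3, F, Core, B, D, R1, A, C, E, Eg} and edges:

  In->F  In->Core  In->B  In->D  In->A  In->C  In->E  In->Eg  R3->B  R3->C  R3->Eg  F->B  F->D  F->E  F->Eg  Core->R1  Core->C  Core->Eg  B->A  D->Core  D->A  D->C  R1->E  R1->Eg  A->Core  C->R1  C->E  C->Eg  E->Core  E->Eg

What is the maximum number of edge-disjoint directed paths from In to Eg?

Assign every edge capacity 1; by Menger, the answer equals the max flow.
Path In→Eg (+1); total 1.
Path In→F→Eg (+1); total 2.
Path In→Core→Eg (+1); total 3.
Path In→C→Eg (+1); total 4.
Path In→E→Eg (+1); total 5.
Path In→D→Core→R1→Eg (+1); total 6.
No residual In→Eg path; max flow = 6.
Certifying cut of size 6: {C→Eg, Core→Eg, E→Eg, In→Eg, In→F, R1→Eg}.

6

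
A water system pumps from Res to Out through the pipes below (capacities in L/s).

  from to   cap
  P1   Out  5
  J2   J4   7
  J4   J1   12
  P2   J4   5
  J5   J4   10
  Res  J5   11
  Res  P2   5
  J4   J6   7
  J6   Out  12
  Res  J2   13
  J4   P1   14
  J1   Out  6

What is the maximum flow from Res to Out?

Augment Res→P2→J4→P1→Out: bottleneck 5, flow now 5.
Augment Res→J5→J4→J1→Out: bottleneck 6, flow now 11.
Augment Res→J5→J4→J6→Out: bottleneck 4, flow now 15.
Augment Res→J2→J4→J6→Out: bottleneck 3, flow now 18.
No augmenting path remains; maximum flow = 18.
In the residual graph, reachable from Res: {Res, P2, J5, J2, J4, P1, J1}.
Min-cut edges: J4→J6 (7), P1→Out (5), J1→Out (6); capacity 7 + 5 + 6 = 18.
This cut is saturated, so no flow can exceed 18.

18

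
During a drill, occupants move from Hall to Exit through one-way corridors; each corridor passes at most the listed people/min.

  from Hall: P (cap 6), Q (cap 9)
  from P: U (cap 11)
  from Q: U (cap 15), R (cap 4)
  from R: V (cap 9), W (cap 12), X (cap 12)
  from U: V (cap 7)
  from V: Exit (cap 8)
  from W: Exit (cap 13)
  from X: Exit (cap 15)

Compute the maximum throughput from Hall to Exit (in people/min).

Augment Hall→P→U→V→Exit: bottleneck 6, flow now 6.
Augment Hall→Q→R→V→Exit: bottleneck 2, flow now 8.
Augment Hall→Q→R→W→Exit: bottleneck 2, flow now 10.
Augment Hall→Q→U→V→R→W→Exit: bottleneck 1, flow now 11. (uses reverse residual edge)
No augmenting path remains; maximum flow = 11.
In the residual graph, reachable from Hall: {Hall, P, Q, U}.
Min-cut edges: Q→R (4), U→V (7); capacity 4 + 7 = 11.
This cut is saturated, so no flow can exceed 11.

11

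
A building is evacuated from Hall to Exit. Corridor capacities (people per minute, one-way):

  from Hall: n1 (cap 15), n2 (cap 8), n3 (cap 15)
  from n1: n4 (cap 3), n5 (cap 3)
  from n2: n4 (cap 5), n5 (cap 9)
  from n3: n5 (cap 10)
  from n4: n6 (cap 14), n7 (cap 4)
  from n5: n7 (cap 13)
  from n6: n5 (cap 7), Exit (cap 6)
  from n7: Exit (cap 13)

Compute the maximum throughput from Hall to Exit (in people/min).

Augment Hall→n1→n4→n6→Exit: bottleneck 3, flow now 3.
Augment Hall→n1→n5→n7→Exit: bottleneck 3, flow now 6.
Augment Hall→n2→n4→n6→Exit: bottleneck 3, flow now 9.
Augment Hall→n2→n4→n7→Exit: bottleneck 2, flow now 11.
Augment Hall→n2→n5→n7→Exit: bottleneck 3, flow now 14.
Augment Hall→n3→n5→n7→Exit: bottleneck 5, flow now 19.
No augmenting path remains; maximum flow = 19.
In the residual graph, reachable from Hall: {Hall, n1, n2, n3, n4, n5, n6, n7}.
Min-cut edges: n6→Exit (6), n7→Exit (13); capacity 6 + 13 = 19.
This cut is saturated, so no flow can exceed 19.

19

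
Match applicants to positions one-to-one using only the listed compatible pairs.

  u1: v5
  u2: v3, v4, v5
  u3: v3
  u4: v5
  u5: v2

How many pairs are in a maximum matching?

4

Unit-capacity flow: source→left, listed edges, right→sink; max matching = max flow.
Augmenting path u1→v5 (+1); matched 1.
Augmenting path u2→v3 (+1); matched 2.
Augmenting path u5→v2 (+1); matched 3.
Augmenting path u3→v3→u2→v4 (+1); matched 4.
No augmenting path remains; maximum matching = 4.
König certificate: {u2, u3, u5, v5} is a vertex cover of size 4 (every listed pair touches it), so no matching can be larger.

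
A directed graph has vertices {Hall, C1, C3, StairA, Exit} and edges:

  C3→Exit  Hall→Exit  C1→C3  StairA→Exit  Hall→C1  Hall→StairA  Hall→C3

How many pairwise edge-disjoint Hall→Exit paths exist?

3

Assign every edge capacity 1; by Menger, the answer equals the max flow.
Path Hall→Exit (+1); total 1.
Path Hall→C3→Exit (+1); total 2.
Path Hall→StairA→Exit (+1); total 3.
No residual Hall→Exit path; max flow = 3.
Certifying cut of size 3: {C3→Exit, Hall→Exit, Hall→StairA}.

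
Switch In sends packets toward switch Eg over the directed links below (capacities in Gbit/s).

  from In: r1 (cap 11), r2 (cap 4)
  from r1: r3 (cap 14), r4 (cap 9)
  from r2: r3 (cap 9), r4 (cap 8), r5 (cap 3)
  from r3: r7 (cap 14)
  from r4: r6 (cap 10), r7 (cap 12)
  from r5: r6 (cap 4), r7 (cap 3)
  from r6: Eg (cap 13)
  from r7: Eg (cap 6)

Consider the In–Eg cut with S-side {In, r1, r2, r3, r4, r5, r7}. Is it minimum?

Given cut capacity: 10 + 4 + 6 = 20.
Augment In→r1→r3→r7→Eg: bottleneck 6, flow now 6.
Augment In→r1→r4→r6→Eg: bottleneck 5, flow now 11.
Augment In→r2→r4→r6→Eg: bottleneck 4, flow now 15.
No augmenting path remains; maximum flow = 15.
In the residual graph, reachable from In: {In}.
Min-cut edges: In→r1 (11), In→r2 (4); capacity 11 + 4 = 15.
Cut capacity 20 exceeds the max flow 15, so it is not minimum.

No — its capacity is 20, but the minimum cut has capacity 15.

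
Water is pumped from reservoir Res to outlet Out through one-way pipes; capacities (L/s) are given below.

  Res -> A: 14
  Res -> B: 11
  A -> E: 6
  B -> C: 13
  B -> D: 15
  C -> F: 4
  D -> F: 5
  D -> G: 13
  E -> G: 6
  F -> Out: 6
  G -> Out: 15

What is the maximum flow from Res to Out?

Augment Res→A→E→G→Out: bottleneck 6, flow now 6.
Augment Res→B→C→F→Out: bottleneck 4, flow now 10.
Augment Res→B→D→F→Out: bottleneck 2, flow now 12.
Augment Res→B→D→G→Out: bottleneck 5, flow now 17.
No augmenting path remains; maximum flow = 17.
In the residual graph, reachable from Res: {Res, A}.
Min-cut edges: Res→B (11), A→E (6); capacity 11 + 6 = 17.
This cut is saturated, so no flow can exceed 17.

17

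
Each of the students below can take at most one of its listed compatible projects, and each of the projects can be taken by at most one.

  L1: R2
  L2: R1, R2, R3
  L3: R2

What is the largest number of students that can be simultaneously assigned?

Unit-capacity flow: source→left, listed edges, right→sink; max matching = max flow.
Augmenting path L1→R2 (+1); matched 1.
Augmenting path L2→R1 (+1); matched 2.
No augmenting path remains; maximum matching = 2.
König certificate: {L2, R2} is a vertex cover of size 2 (every listed pair touches it), so no matching can be larger.

2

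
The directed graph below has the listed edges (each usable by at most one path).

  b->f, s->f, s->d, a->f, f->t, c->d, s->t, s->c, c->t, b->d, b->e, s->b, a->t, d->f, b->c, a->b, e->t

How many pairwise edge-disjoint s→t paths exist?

Assign every edge capacity 1; by Menger, the answer equals the max flow.
Path s→t (+1); total 1.
Path s→c→t (+1); total 2.
Path s→f→t (+1); total 3.
Path s→b→e→t (+1); total 4.
No residual s→t path; max flow = 4.
Certifying cut of size 4: {f→t, s→b, s→c, s→t}.

4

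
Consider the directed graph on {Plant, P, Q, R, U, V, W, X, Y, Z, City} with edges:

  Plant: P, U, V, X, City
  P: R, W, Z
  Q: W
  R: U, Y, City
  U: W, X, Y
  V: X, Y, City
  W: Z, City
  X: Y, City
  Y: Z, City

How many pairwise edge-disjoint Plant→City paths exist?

Assign every edge capacity 1; by Menger, the answer equals the max flow.
Path Plant→City (+1); total 1.
Path Plant→V→City (+1); total 2.
Path Plant→X→City (+1); total 3.
Path Plant→P→R→City (+1); total 4.
Path Plant→U→W→City (+1); total 5.
No residual Plant→City path; max flow = 5.
Certifying cut of size 5: {Plant→City, Plant→P, Plant→U, Plant→V, Plant→X}.

5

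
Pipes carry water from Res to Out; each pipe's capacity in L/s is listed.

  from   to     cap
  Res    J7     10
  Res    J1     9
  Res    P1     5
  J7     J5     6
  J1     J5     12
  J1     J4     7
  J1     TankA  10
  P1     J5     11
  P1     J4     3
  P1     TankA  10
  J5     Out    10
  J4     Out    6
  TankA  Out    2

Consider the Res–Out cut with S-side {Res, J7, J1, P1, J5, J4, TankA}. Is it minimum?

Yes — it is a minimum cut (capacity 18).

Given cut capacity: 10 + 6 + 2 = 18.
Augment Res→J7→J5→Out: bottleneck 6, flow now 6.
Augment Res→J1→J5→Out: bottleneck 4, flow now 10.
Augment Res→J1→J4→Out: bottleneck 5, flow now 15.
Augment Res→P1→J4→Out: bottleneck 1, flow now 16.
Augment Res→P1→TankA→Out: bottleneck 2, flow now 18.
No augmenting path remains; maximum flow = 18.
Cut capacity 18 equals the max flow, so it is a minimum cut.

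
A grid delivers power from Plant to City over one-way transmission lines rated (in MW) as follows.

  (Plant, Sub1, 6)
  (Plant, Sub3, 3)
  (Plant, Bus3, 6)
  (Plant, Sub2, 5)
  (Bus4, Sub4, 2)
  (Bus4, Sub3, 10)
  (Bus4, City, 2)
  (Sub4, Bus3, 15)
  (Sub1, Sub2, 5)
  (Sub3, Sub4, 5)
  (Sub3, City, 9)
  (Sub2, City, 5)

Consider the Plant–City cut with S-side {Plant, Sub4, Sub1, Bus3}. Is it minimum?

Given cut capacity: 3 + 5 + 5 = 13.
Augment Plant→Sub3→City: bottleneck 3, flow now 3.
Augment Plant→Sub2→City: bottleneck 5, flow now 8.
No augmenting path remains; maximum flow = 8.
In the residual graph, reachable from Plant: {Plant, Sub1, Bus3, Sub2}.
Min-cut edges: Plant→Sub3 (3), Sub2→City (5); capacity 3 + 5 = 8.
Cut capacity 13 exceeds the max flow 8, so it is not minimum.

No — its capacity is 13, but the minimum cut has capacity 8.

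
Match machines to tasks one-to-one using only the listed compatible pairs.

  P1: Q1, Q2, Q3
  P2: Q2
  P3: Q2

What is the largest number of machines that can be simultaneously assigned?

Unit-capacity flow: source→left, listed edges, right→sink; max matching = max flow.
Augmenting path P1→Q1 (+1); matched 1.
Augmenting path P2→Q2 (+1); matched 2.
No augmenting path remains; maximum matching = 2.
König certificate: {P1, Q2} is a vertex cover of size 2 (every listed pair touches it), so no matching can be larger.

2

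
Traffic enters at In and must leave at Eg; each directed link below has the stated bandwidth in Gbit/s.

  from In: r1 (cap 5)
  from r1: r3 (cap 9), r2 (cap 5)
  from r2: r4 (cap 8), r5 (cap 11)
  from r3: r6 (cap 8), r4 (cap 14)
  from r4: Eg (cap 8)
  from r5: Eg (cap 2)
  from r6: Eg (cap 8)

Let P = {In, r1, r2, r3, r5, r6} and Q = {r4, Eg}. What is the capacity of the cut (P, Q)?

32

Edges leaving {In, r1, r2, r3, r5, r6}: r2→r4 (8), r3→r4 (14), r5→Eg (2), r6→Eg (8).
Cut capacity = 8 + 14 + 2 + 8 = 32.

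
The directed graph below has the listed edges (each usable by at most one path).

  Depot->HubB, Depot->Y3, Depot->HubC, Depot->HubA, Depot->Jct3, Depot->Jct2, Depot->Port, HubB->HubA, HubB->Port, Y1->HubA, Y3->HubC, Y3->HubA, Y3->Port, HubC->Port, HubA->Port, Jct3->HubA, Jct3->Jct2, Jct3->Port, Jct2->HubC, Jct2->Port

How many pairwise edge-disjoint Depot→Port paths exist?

Assign every edge capacity 1; by Menger, the answer equals the max flow.
Path Depot→Port (+1); total 1.
Path Depot→HubB→Port (+1); total 2.
Path Depot→Y3→Port (+1); total 3.
Path Depot→HubC→Port (+1); total 4.
Path Depot→HubA→Port (+1); total 5.
Path Depot→Jct3→Port (+1); total 6.
Path Depot→Jct2→Port (+1); total 7.
No residual Depot→Port path; max flow = 7.
Certifying cut of size 7: {Depot→HubA, Depot→HubB, Depot→HubC, Depot→Jct2, Depot→Jct3, Depot→Port, Depot→Y3}.

7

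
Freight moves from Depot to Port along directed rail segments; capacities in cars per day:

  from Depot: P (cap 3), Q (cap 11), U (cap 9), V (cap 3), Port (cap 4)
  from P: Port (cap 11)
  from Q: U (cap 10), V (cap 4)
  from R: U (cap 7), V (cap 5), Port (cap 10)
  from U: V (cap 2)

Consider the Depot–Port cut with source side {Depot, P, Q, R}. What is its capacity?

Edges leaving {Depot, P, Q, R}: Depot→U (9), Depot→V (3), Depot→Port (4), P→Port (11), Q→U (10), Q→V (4), R→U (7), R→V (5), R→Port (10).
Cut capacity = 9 + 3 + 4 + 11 + 10 + 4 + 7 + 5 + 10 = 63.

63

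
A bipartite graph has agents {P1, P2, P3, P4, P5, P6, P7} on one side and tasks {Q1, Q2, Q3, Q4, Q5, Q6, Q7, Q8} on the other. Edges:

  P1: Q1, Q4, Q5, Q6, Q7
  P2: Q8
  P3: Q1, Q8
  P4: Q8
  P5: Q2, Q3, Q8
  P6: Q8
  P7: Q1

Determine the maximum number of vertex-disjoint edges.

4

Unit-capacity flow: source→left, listed edges, right→sink; max matching = max flow.
Augmenting path P1→Q1 (+1); matched 1.
Augmenting path P2→Q8 (+1); matched 2.
Augmenting path P5→Q2 (+1); matched 3.
Augmenting path P3→Q1→P1→Q4 (+1); matched 4.
No augmenting path remains; maximum matching = 4.
König certificate: {P1, P5, Q1, Q8} is a vertex cover of size 4 (every listed pair touches it), so no matching can be larger.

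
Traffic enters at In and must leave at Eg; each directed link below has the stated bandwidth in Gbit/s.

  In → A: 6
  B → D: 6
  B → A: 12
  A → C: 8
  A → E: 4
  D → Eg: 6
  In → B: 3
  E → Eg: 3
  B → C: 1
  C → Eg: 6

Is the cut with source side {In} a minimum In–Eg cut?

Given cut capacity: 6 + 3 = 9.
Augment In→A→C→Eg: bottleneck 6, flow now 6.
Augment In→B→D→Eg: bottleneck 3, flow now 9.
No augmenting path remains; maximum flow = 9.
Cut capacity 9 equals the max flow, so it is a minimum cut.

Yes — it is a minimum cut (capacity 9).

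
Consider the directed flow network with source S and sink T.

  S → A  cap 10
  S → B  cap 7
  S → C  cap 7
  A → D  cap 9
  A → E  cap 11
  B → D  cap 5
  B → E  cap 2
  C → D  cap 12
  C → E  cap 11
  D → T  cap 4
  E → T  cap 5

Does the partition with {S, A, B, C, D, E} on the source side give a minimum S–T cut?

Yes — it is a minimum cut (capacity 9).

Given cut capacity: 4 + 5 = 9.
Augment S→A→D→T: bottleneck 4, flow now 4.
Augment S→A→E→T: bottleneck 5, flow now 9.
No augmenting path remains; maximum flow = 9.
Cut capacity 9 equals the max flow, so it is a minimum cut.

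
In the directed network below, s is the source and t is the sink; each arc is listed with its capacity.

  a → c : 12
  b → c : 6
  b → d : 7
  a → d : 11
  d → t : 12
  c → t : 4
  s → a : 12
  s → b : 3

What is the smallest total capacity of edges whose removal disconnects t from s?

Augment s→a→c→t: bottleneck 4, flow now 4.
Augment s→a→d→t: bottleneck 8, flow now 12.
Augment s→b→d→t: bottleneck 3, flow now 15.
No augmenting path remains; maximum flow = 15.
By max-flow min-cut, the minimum cut capacity equals the max flow.
In the residual graph, reachable from s: {s}.
Min-cut edges: s→a (12), s→b (3); capacity 12 + 3 = 15.

15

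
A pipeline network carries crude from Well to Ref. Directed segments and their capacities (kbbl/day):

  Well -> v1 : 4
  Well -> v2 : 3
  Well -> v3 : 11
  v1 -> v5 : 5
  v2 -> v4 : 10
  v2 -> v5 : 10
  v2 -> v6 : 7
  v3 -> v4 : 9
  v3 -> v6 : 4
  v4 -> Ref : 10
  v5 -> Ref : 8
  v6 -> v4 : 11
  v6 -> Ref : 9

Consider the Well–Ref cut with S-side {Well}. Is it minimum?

Given cut capacity: 4 + 3 + 11 = 18.
Augment Well→v1→v5→Ref: bottleneck 4, flow now 4.
Augment Well→v2→v4→Ref: bottleneck 3, flow now 7.
Augment Well→v3→v4→Ref: bottleneck 7, flow now 14.
Augment Well→v3→v6→Ref: bottleneck 4, flow now 18.
No augmenting path remains; maximum flow = 18.
Cut capacity 18 equals the max flow, so it is a minimum cut.

Yes — it is a minimum cut (capacity 18).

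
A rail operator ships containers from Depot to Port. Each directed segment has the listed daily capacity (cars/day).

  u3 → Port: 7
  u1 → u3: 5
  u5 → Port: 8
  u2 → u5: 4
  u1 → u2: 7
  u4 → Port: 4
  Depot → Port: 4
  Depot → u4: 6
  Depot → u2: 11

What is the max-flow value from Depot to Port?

12

Augment Depot→Port: bottleneck 4, flow now 4.
Augment Depot→u4→Port: bottleneck 4, flow now 8.
Augment Depot→u2→u5→Port: bottleneck 4, flow now 12.
No augmenting path remains; maximum flow = 12.
In the residual graph, reachable from Depot: {Depot, u2, u4}.
Min-cut edges: Depot→Port (4), u2→u5 (4), u4→Port (4); capacity 4 + 4 + 4 = 12.
This cut is saturated, so no flow can exceed 12.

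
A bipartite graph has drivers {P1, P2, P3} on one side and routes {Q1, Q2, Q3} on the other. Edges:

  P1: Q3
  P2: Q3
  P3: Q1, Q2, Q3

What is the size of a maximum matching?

Unit-capacity flow: source→left, listed edges, right→sink; max matching = max flow.
Augmenting path P1→Q3 (+1); matched 1.
Augmenting path P3→Q1 (+1); matched 2.
No augmenting path remains; maximum matching = 2.
König certificate: {P3, Q3} is a vertex cover of size 2 (every listed pair touches it), so no matching can be larger.

2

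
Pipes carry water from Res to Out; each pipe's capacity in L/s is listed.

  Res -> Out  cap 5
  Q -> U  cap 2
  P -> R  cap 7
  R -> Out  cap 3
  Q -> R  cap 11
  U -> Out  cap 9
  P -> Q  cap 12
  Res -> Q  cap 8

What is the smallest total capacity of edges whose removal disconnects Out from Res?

10

Augment Res→Out: bottleneck 5, flow now 5.
Augment Res→Q→R→Out: bottleneck 3, flow now 8.
Augment Res→Q→U→Out: bottleneck 2, flow now 10.
No augmenting path remains; maximum flow = 10.
By max-flow min-cut, the minimum cut capacity equals the max flow.
In the residual graph, reachable from Res: {Res, Q, R}.
Min-cut edges: Res→Out (5), Q→U (2), R→Out (3); capacity 5 + 2 + 3 = 10.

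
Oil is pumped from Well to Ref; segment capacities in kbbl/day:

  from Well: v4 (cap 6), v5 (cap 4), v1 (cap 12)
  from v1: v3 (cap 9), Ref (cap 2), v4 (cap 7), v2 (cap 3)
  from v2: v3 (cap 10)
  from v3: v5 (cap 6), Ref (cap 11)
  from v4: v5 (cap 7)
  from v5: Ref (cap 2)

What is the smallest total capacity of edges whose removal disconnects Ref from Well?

14

Augment Well→v1→Ref: bottleneck 2, flow now 2.
Augment Well→v5→Ref: bottleneck 2, flow now 4.
Augment Well→v1→v3→Ref: bottleneck 9, flow now 13.
Augment Well→v1→v2→v3→Ref: bottleneck 1, flow now 14.
No augmenting path remains; maximum flow = 14.
By max-flow min-cut, the minimum cut capacity equals the max flow.
In the residual graph, reachable from Well: {Well, v4, v5}.
Min-cut edges: Well→v1 (12), v5→Ref (2); capacity 12 + 2 = 14.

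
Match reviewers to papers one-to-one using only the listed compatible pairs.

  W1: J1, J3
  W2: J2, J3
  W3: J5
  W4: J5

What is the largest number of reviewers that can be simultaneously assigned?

Unit-capacity flow: source→left, listed edges, right→sink; max matching = max flow.
Augmenting path W1→J1 (+1); matched 1.
Augmenting path W2→J2 (+1); matched 2.
Augmenting path W3→J5 (+1); matched 3.
No augmenting path remains; maximum matching = 3.
König certificate: {W1, W2, J5} is a vertex cover of size 3 (every listed pair touches it), so no matching can be larger.

3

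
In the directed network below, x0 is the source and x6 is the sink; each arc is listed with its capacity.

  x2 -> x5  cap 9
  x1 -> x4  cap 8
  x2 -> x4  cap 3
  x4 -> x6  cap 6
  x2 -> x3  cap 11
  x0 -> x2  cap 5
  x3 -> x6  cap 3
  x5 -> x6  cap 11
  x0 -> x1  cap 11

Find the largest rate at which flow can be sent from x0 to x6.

11

Augment x0→x1→x4→x6: bottleneck 6, flow now 6.
Augment x0→x2→x3→x6: bottleneck 3, flow now 9.
Augment x0→x2→x5→x6: bottleneck 2, flow now 11.
No augmenting path remains; maximum flow = 11.
In the residual graph, reachable from x0: {x0, x1, x4}.
Min-cut edges: x0→x2 (5), x4→x6 (6); capacity 5 + 6 = 11.
This cut is saturated, so no flow can exceed 11.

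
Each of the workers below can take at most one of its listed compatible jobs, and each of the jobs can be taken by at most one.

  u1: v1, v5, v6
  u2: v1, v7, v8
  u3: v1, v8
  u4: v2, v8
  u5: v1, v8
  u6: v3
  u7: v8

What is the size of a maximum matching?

6

Unit-capacity flow: source→left, listed edges, right→sink; max matching = max flow.
Augmenting path u1→v1 (+1); matched 1.
Augmenting path u2→v7 (+1); matched 2.
Augmenting path u3→v8 (+1); matched 3.
Augmenting path u4→v2 (+1); matched 4.
Augmenting path u6→v3 (+1); matched 5.
Augmenting path u5→v1→u1→v5 (+1); matched 6.
No augmenting path remains; maximum matching = 6.
König certificate: {u1, u2, u4, u6, v1, v8} is a vertex cover of size 6 (every listed pair touches it), so no matching can be larger.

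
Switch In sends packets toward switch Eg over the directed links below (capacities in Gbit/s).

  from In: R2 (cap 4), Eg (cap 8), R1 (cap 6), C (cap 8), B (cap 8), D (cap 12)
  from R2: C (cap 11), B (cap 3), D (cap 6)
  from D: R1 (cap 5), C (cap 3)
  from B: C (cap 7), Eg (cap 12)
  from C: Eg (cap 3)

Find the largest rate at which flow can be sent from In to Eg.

Augment In→Eg: bottleneck 8, flow now 8.
Augment In→B→Eg: bottleneck 8, flow now 16.
Augment In→C→Eg: bottleneck 3, flow now 19.
Augment In→R2→B→Eg: bottleneck 3, flow now 22.
No augmenting path remains; maximum flow = 22.
In the residual graph, reachable from In: {In, R2, D, R1, C}.
Min-cut edges: In→B (8), In→Eg (8), R2→B (3), C→Eg (3); capacity 8 + 8 + 3 + 3 = 22.
This cut is saturated, so no flow can exceed 22.

22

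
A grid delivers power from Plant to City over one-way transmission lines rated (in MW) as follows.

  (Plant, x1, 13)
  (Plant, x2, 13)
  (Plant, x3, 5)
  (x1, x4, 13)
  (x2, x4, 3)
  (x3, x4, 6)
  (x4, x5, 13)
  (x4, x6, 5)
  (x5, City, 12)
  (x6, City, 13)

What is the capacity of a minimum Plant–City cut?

Augment Plant→x1→x4→x5→City: bottleneck 12, flow now 12.
Augment Plant→x1→x4→x6→City: bottleneck 1, flow now 13.
Augment Plant→x2→x4→x6→City: bottleneck 3, flow now 16.
Augment Plant→x3→x4→x6→City: bottleneck 1, flow now 17.
No augmenting path remains; maximum flow = 17.
By max-flow min-cut, the minimum cut capacity equals the max flow.
In the residual graph, reachable from Plant: {Plant, x1, x2, x3, x4, x5}.
Min-cut edges: x4→x6 (5), x5→City (12); capacity 5 + 12 = 17.

17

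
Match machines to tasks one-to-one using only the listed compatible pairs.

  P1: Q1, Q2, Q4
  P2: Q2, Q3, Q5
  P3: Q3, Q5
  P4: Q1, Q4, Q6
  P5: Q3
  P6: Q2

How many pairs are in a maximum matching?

Unit-capacity flow: source→left, listed edges, right→sink; max matching = max flow.
Augmenting path P1→Q1 (+1); matched 1.
Augmenting path P2→Q2 (+1); matched 2.
Augmenting path P3→Q3 (+1); matched 3.
Augmenting path P4→Q4 (+1); matched 4.
Augmenting path P5→Q3→P3→Q5 (+1); matched 5.
No augmenting path remains; maximum matching = 5.
König certificate: {P1, P4, Q2, Q3, Q5} is a vertex cover of size 5 (every listed pair touches it), so no matching can be larger.

5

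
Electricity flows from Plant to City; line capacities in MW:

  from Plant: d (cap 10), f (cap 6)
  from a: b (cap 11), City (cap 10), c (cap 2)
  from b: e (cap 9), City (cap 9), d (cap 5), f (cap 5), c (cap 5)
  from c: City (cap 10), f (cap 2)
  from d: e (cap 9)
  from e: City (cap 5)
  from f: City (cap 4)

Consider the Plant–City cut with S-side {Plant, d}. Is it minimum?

Given cut capacity: 6 + 9 = 15.
Augment Plant→f→City: bottleneck 4, flow now 4.
Augment Plant→d→e→City: bottleneck 5, flow now 9.
No augmenting path remains; maximum flow = 9.
In the residual graph, reachable from Plant: {Plant, d, e, f}.
Min-cut edges: e→City (5), f→City (4); capacity 5 + 4 = 9.
Cut capacity 15 exceeds the max flow 9, so it is not minimum.

No — its capacity is 15, but the minimum cut has capacity 9.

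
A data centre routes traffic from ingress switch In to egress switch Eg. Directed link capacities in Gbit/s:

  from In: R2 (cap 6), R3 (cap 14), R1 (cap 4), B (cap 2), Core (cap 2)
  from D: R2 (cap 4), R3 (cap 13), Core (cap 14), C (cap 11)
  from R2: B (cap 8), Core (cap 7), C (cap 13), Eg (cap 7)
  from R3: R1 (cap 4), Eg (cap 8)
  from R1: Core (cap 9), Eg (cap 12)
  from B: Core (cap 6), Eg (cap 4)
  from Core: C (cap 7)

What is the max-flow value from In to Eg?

Augment In→R2→Eg: bottleneck 6, flow now 6.
Augment In→R3→Eg: bottleneck 8, flow now 14.
Augment In→R1→Eg: bottleneck 4, flow now 18.
Augment In→B→Eg: bottleneck 2, flow now 20.
Augment In→R3→R1→Eg: bottleneck 4, flow now 24.
No augmenting path remains; maximum flow = 24.
In the residual graph, reachable from In: {In, R3, Core, C}.
Min-cut edges: In→R2 (6), In→R1 (4), In→B (2), R3→R1 (4), R3→Eg (8); capacity 6 + 4 + 2 + 4 + 8 = 24.
This cut is saturated, so no flow can exceed 24.

24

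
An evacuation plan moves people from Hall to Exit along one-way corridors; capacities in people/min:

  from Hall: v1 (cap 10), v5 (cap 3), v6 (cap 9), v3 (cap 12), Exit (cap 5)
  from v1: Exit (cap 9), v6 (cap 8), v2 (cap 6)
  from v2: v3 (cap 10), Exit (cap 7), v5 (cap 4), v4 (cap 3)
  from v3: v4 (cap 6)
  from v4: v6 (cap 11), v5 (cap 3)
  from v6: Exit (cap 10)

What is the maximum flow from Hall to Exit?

25

Augment Hall→Exit: bottleneck 5, flow now 5.
Augment Hall→v1→Exit: bottleneck 9, flow now 14.
Augment Hall→v6→Exit: bottleneck 9, flow now 23.
Augment Hall→v1→v2→Exit: bottleneck 1, flow now 24.
Augment Hall→v3→v4→v6→Exit: bottleneck 1, flow now 25.
No augmenting path remains; maximum flow = 25.
In the residual graph, reachable from Hall: {Hall, v3, v4, v5, v6}.
Min-cut edges: Hall→v1 (10), Hall→Exit (5), v6→Exit (10); capacity 10 + 5 + 10 = 25.
This cut is saturated, so no flow can exceed 25.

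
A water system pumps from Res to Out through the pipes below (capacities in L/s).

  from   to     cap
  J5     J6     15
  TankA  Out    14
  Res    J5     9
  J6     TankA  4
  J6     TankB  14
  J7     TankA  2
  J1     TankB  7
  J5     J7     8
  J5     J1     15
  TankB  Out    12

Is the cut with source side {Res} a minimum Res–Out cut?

Given cut capacity: 9 = 9.
Augment Res→J5→J7→TankA→Out: bottleneck 2, flow now 2.
Augment Res→J5→J6→TankB→Out: bottleneck 7, flow now 9.
No augmenting path remains; maximum flow = 9.
Cut capacity 9 equals the max flow, so it is a minimum cut.

Yes — it is a minimum cut (capacity 9).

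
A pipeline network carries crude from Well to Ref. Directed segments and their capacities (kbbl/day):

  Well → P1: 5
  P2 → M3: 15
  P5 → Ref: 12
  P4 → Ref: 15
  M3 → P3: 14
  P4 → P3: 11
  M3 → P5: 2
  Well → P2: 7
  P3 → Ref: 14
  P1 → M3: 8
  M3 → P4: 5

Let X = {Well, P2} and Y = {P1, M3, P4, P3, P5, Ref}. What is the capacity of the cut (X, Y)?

Edges leaving {Well, P2}: Well→P1 (5), P2→M3 (15).
Cut capacity = 5 + 15 = 20.

20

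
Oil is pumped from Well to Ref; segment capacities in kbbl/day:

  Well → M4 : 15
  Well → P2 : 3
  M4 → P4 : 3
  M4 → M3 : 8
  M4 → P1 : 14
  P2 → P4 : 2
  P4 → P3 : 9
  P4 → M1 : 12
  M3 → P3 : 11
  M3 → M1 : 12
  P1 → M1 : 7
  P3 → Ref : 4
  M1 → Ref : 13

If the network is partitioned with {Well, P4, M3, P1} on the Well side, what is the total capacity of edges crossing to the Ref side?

Edges leaving {Well, P4, M3, P1}: Well→M4 (15), Well→P2 (3), P4→P3 (9), P4→M1 (12), M3→P3 (11), M3→M1 (12), P1→M1 (7).
Cut capacity = 15 + 3 + 9 + 12 + 11 + 12 + 7 = 69.

69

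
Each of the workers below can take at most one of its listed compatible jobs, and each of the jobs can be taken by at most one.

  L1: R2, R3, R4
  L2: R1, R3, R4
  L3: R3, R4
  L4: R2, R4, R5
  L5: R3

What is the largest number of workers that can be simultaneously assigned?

Unit-capacity flow: source→left, listed edges, right→sink; max matching = max flow.
Augmenting path L1→R2 (+1); matched 1.
Augmenting path L2→R1 (+1); matched 2.
Augmenting path L3→R3 (+1); matched 3.
Augmenting path L4→R4 (+1); matched 4.
Augmenting path L5→R3→L3→R4→L4→R5 (+1); matched 5.
No augmenting path remains; maximum matching = 5.
König certificate: {L1, L2, L3, L4, L5} is a vertex cover of size 5 (every listed pair touches it), so no matching can be larger.

5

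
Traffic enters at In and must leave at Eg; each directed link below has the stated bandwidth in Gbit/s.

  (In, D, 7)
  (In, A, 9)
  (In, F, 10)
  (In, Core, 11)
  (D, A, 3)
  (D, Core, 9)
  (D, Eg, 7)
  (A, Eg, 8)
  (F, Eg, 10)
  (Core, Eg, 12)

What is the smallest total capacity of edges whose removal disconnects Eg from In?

Augment In→D→Eg: bottleneck 7, flow now 7.
Augment In→A→Eg: bottleneck 8, flow now 15.
Augment In→F→Eg: bottleneck 10, flow now 25.
Augment In→Core→Eg: bottleneck 11, flow now 36.
No augmenting path remains; maximum flow = 36.
By max-flow min-cut, the minimum cut capacity equals the max flow.
In the residual graph, reachable from In: {In, A}.
Min-cut edges: In→D (7), In→F (10), In→Core (11), A→Eg (8); capacity 7 + 10 + 11 + 8 = 36.

36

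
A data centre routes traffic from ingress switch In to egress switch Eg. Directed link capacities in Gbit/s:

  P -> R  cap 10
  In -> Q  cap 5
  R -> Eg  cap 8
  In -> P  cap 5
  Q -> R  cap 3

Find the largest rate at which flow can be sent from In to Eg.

8

Augment In→P→R→Eg: bottleneck 5, flow now 5.
Augment In→Q→R→Eg: bottleneck 3, flow now 8.
No augmenting path remains; maximum flow = 8.
In the residual graph, reachable from In: {In, Q}.
Min-cut edges: In→P (5), Q→R (3); capacity 5 + 3 = 8.
This cut is saturated, so no flow can exceed 8.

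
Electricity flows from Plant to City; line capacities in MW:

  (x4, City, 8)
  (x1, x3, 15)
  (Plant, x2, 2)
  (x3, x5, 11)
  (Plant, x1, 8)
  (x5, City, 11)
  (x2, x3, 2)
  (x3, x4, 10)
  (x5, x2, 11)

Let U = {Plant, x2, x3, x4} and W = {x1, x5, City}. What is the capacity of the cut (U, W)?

Edges leaving {Plant, x2, x3, x4}: Plant→x1 (8), x3→x5 (11), x4→City (8).
Cut capacity = 8 + 11 + 8 = 27.

27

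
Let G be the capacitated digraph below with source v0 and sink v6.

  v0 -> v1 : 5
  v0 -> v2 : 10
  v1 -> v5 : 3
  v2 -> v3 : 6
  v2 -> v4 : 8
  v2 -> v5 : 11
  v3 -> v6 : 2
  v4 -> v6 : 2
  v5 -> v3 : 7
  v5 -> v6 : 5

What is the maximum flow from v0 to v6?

9

Augment v0→v1→v5→v6: bottleneck 3, flow now 3.
Augment v0→v2→v3→v6: bottleneck 2, flow now 5.
Augment v0→v2→v4→v6: bottleneck 2, flow now 7.
Augment v0→v2→v5→v6: bottleneck 2, flow now 9.
No augmenting path remains; maximum flow = 9.
In the residual graph, reachable from v0: {v0, v1, v2, v3, v4, v5}.
Min-cut edges: v3→v6 (2), v4→v6 (2), v5→v6 (5); capacity 2 + 2 + 5 = 9.
This cut is saturated, so no flow can exceed 9.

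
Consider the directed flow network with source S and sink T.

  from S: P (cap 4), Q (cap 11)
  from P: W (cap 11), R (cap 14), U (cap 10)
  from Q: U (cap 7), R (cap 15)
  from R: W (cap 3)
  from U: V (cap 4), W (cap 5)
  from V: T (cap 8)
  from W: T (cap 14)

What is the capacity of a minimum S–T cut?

14

Augment S→P→W→T: bottleneck 4, flow now 4.
Augment S→Q→R→W→T: bottleneck 3, flow now 7.
Augment S→Q→U→V→T: bottleneck 4, flow now 11.
Augment S→Q→U→W→T: bottleneck 3, flow now 14.
No augmenting path remains; maximum flow = 14.
By max-flow min-cut, the minimum cut capacity equals the max flow.
In the residual graph, reachable from S: {S, Q, R}.
Min-cut edges: S→P (4), Q→U (7), R→W (3); capacity 4 + 7 + 3 = 14.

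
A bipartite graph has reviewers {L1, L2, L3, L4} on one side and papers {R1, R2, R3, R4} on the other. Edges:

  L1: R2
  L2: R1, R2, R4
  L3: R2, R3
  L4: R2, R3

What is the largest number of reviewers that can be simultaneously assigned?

Unit-capacity flow: source→left, listed edges, right→sink; max matching = max flow.
Augmenting path L1→R2 (+1); matched 1.
Augmenting path L2→R1 (+1); matched 2.
Augmenting path L3→R3 (+1); matched 3.
No augmenting path remains; maximum matching = 3.
König certificate: {L2, R2, R3} is a vertex cover of size 3 (every listed pair touches it), so no matching can be larger.

3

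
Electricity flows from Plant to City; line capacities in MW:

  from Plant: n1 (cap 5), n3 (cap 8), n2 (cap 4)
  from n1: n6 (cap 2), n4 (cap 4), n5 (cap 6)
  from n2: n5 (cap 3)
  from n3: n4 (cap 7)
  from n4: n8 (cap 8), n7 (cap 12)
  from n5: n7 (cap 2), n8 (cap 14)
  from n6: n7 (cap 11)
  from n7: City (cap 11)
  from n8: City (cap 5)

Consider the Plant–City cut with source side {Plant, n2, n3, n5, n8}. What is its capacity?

19

Edges leaving {Plant, n2, n3, n5, n8}: Plant→n1 (5), n3→n4 (7), n5→n7 (2), n8→City (5).
Cut capacity = 5 + 7 + 2 + 5 = 19.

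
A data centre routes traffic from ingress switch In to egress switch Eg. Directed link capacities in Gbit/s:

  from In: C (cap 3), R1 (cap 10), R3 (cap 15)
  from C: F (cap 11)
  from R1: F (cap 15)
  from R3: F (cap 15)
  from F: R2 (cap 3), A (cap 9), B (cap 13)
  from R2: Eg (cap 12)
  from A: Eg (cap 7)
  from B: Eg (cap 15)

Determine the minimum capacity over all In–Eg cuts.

23

Augment In→C→F→R2→Eg: bottleneck 3, flow now 3.
Augment In→R1→F→A→Eg: bottleneck 7, flow now 10.
Augment In→R1→F→B→Eg: bottleneck 3, flow now 13.
Augment In→R3→F→B→Eg: bottleneck 10, flow now 23.
No augmenting path remains; maximum flow = 23.
By max-flow min-cut, the minimum cut capacity equals the max flow.
In the residual graph, reachable from In: {In, C, R1, R3, F, A}.
Min-cut edges: F→R2 (3), F→B (13), A→Eg (7); capacity 3 + 13 + 7 = 23.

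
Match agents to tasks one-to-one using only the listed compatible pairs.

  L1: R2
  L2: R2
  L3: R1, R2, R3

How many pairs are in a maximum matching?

Unit-capacity flow: source→left, listed edges, right→sink; max matching = max flow.
Augmenting path L1→R2 (+1); matched 1.
Augmenting path L3→R1 (+1); matched 2.
No augmenting path remains; maximum matching = 2.
König certificate: {L3, R2} is a vertex cover of size 2 (every listed pair touches it), so no matching can be larger.

2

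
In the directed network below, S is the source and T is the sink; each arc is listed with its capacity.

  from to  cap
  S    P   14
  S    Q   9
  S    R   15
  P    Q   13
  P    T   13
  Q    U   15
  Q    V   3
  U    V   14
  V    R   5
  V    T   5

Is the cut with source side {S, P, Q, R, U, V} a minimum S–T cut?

Given cut capacity: 13 + 5 = 18.
Augment S→P→T: bottleneck 13, flow now 13.
Augment S→Q→V→T: bottleneck 3, flow now 16.
Augment S→Q→U→V→T: bottleneck 2, flow now 18.
No augmenting path remains; maximum flow = 18.
Cut capacity 18 equals the max flow, so it is a minimum cut.

Yes — it is a minimum cut (capacity 18).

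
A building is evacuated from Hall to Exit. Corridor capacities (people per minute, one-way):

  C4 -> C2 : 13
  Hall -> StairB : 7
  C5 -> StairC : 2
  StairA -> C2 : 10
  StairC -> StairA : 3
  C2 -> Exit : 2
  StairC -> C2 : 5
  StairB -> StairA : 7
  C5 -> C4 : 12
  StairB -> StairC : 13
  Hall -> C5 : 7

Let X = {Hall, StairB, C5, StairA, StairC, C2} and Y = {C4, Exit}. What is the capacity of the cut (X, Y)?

Edges leaving {Hall, StairB, C5, StairA, StairC, C2}: C5→C4 (12), C2→Exit (2).
Cut capacity = 12 + 2 = 14.

14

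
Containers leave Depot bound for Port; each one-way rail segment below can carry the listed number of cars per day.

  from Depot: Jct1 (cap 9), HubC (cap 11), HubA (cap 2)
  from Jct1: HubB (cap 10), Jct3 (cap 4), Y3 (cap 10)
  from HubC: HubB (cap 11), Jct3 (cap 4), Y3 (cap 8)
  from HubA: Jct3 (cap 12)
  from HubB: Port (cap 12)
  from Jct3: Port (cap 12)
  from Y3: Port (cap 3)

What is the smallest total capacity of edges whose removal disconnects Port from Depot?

22

Augment Depot→Jct1→HubB→Port: bottleneck 9, flow now 9.
Augment Depot→HubC→HubB→Port: bottleneck 3, flow now 12.
Augment Depot→HubC→Jct3→Port: bottleneck 4, flow now 16.
Augment Depot→HubC→Y3→Port: bottleneck 3, flow now 19.
Augment Depot→HubA→Jct3→Port: bottleneck 2, flow now 21.
Augment Depot→HubC→HubB→Jct1→Jct3→Port: bottleneck 1, flow now 22. (uses reverse residual edge)
No augmenting path remains; maximum flow = 22.
By max-flow min-cut, the minimum cut capacity equals the max flow.
In the residual graph, reachable from Depot: {Depot}.
Min-cut edges: Depot→Jct1 (9), Depot→HubC (11), Depot→HubA (2); capacity 9 + 11 + 2 = 22.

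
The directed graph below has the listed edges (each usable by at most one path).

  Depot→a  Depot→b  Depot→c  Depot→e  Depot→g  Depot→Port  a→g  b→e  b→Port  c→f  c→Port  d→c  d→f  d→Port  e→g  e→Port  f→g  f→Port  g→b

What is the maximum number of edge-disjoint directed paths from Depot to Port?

Assign every edge capacity 1; by Menger, the answer equals the max flow.
Path Depot→Port (+1); total 1.
Path Depot→b→Port (+1); total 2.
Path Depot→c→Port (+1); total 3.
Path Depot→e→Port (+1); total 4.
No residual Depot→Port path; max flow = 4.
Certifying cut of size 4: {Depot→Port, Depot→c, b→Port, e→Port}.

4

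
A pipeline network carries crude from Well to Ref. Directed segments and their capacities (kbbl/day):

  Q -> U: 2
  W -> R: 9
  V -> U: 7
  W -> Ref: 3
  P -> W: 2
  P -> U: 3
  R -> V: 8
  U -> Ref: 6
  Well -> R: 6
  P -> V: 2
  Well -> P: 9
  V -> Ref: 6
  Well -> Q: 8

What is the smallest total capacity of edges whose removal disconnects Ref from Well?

14

Augment Well→P→U→Ref: bottleneck 3, flow now 3.
Augment Well→P→V→Ref: bottleneck 2, flow now 5.
Augment Well→P→W→Ref: bottleneck 2, flow now 7.
Augment Well→Q→U→Ref: bottleneck 2, flow now 9.
Augment Well→R→V→Ref: bottleneck 4, flow now 13.
Augment Well→R→V→U→Ref: bottleneck 1, flow now 14.
No augmenting path remains; maximum flow = 14.
By max-flow min-cut, the minimum cut capacity equals the max flow.
In the residual graph, reachable from Well: {Well, P, Q, R, U, V}.
Min-cut edges: P→W (2), U→Ref (6), V→Ref (6); capacity 2 + 6 + 6 = 14.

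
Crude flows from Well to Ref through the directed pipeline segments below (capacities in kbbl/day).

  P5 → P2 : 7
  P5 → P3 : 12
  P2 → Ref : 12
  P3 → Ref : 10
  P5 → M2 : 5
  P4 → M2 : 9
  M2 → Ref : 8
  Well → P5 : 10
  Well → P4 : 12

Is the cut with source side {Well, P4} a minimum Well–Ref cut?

No — its capacity is 19, but the minimum cut has capacity 18.

Given cut capacity: 10 + 9 = 19.
Augment Well→P4→M2→Ref: bottleneck 8, flow now 8.
Augment Well→P5→P3→Ref: bottleneck 10, flow now 18.
No augmenting path remains; maximum flow = 18.
In the residual graph, reachable from Well: {Well, P4, M2}.
Min-cut edges: Well→P5 (10), M2→Ref (8); capacity 10 + 8 = 18.
Cut capacity 19 exceeds the max flow 18, so it is not minimum.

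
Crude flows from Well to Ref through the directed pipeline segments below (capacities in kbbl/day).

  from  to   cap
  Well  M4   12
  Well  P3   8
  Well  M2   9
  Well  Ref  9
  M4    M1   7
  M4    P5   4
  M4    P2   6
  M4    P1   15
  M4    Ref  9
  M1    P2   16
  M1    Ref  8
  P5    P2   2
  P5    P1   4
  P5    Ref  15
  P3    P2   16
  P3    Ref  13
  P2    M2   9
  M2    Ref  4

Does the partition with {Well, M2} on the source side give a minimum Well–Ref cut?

Yes — it is a minimum cut (capacity 33).

Given cut capacity: 12 + 8 + 9 + 4 = 33.
Augment Well→Ref: bottleneck 9, flow now 9.
Augment Well→M4→Ref: bottleneck 9, flow now 18.
Augment Well→P3→Ref: bottleneck 8, flow now 26.
Augment Well→M2→Ref: bottleneck 4, flow now 30.
Augment Well→M4→M1→Ref: bottleneck 3, flow now 33.
No augmenting path remains; maximum flow = 33.
Cut capacity 33 equals the max flow, so it is a minimum cut.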